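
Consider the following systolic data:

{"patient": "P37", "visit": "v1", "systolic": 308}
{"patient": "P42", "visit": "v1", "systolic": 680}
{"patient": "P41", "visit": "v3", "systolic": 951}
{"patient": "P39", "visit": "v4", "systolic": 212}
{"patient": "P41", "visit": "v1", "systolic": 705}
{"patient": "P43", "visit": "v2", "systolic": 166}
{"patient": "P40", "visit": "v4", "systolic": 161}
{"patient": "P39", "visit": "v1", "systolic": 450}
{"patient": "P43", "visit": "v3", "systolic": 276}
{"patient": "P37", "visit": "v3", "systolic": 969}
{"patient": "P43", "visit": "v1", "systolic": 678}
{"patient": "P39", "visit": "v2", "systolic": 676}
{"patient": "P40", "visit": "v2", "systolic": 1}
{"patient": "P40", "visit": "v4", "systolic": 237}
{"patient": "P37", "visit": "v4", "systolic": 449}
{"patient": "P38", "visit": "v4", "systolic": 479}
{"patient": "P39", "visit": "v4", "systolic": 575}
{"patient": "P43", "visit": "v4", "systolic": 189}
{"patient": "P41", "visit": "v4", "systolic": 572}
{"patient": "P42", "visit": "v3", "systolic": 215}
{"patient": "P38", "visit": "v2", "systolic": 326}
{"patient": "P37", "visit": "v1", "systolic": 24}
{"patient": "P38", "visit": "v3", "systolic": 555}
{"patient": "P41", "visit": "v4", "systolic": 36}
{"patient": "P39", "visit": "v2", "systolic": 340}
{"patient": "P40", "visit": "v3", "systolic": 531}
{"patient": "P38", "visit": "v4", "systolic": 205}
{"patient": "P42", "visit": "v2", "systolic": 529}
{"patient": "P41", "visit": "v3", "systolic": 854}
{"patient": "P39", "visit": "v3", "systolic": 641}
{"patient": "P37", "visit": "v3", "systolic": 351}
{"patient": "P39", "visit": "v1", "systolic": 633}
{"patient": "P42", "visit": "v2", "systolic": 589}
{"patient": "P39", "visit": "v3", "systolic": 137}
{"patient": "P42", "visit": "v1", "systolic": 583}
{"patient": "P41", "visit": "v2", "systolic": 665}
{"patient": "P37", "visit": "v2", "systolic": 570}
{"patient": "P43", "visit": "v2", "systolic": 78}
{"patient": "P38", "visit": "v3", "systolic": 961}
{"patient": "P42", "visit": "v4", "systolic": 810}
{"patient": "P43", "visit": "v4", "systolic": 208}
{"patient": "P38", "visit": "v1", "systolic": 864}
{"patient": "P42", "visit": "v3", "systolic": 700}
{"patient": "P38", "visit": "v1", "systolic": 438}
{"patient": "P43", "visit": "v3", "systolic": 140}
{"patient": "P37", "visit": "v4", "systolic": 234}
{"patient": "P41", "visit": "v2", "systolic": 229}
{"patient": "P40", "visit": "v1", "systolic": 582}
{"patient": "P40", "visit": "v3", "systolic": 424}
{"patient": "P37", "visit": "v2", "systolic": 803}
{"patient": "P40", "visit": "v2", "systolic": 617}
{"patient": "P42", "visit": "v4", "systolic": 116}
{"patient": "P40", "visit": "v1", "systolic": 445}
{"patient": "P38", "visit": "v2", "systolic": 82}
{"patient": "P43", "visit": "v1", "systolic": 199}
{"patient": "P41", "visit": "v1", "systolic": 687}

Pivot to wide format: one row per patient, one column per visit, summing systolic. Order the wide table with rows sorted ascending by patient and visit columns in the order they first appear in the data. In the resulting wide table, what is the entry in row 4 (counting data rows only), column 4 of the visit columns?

With rows sorted ascending by patient, row 4 is patient=P40. visit columns in first-appearance order: v1, v3, v4, v2; column 4 is v2.
Long rows with patient=P40, visit=v2: 1 + 617 = 618.

618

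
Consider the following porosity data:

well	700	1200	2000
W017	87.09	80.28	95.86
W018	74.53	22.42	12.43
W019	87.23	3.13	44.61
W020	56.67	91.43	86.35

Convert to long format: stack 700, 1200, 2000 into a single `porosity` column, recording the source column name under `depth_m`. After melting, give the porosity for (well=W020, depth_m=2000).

86.35

Unpivoting turns each (well, wide-column) pair into one long row.
The wide cell at row W020, column 2000 holds 86.35, so the long row (W020, 2000) has porosity=86.35.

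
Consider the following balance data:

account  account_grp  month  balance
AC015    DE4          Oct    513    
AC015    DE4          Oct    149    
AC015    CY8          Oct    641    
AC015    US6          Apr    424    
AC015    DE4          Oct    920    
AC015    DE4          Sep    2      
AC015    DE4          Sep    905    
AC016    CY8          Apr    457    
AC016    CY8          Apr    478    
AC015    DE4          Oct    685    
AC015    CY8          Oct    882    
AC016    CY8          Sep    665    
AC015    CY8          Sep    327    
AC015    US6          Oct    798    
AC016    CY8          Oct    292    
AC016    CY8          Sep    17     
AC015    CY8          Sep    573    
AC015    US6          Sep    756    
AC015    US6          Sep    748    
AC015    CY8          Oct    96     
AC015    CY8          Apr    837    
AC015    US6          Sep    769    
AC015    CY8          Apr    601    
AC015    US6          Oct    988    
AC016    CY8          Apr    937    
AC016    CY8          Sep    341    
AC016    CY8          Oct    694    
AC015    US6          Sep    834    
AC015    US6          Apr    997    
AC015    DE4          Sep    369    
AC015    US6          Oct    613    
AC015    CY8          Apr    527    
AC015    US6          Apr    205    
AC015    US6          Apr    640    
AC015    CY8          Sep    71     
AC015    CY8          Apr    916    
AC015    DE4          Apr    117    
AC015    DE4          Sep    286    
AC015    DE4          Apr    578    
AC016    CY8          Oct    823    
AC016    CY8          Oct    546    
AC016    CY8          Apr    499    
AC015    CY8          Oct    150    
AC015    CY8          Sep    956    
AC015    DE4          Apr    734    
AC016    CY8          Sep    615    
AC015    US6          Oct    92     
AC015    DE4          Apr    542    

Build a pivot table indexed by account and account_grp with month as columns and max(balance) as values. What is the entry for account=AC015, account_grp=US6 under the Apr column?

Rows with account=AC015, account_grp=US6 and month=Apr: balance values are 424, 997, 205, 640.
max(424, 997, 205, 640) = 997.

997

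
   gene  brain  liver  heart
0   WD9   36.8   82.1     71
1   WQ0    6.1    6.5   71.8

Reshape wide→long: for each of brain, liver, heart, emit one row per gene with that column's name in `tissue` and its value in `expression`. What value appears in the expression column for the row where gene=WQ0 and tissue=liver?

Unpivoting turns each (gene, wide-column) pair into one long row.
The wide cell at row WQ0, column liver holds 6.5, so the long row (WQ0, liver) has expression=6.5.

6.5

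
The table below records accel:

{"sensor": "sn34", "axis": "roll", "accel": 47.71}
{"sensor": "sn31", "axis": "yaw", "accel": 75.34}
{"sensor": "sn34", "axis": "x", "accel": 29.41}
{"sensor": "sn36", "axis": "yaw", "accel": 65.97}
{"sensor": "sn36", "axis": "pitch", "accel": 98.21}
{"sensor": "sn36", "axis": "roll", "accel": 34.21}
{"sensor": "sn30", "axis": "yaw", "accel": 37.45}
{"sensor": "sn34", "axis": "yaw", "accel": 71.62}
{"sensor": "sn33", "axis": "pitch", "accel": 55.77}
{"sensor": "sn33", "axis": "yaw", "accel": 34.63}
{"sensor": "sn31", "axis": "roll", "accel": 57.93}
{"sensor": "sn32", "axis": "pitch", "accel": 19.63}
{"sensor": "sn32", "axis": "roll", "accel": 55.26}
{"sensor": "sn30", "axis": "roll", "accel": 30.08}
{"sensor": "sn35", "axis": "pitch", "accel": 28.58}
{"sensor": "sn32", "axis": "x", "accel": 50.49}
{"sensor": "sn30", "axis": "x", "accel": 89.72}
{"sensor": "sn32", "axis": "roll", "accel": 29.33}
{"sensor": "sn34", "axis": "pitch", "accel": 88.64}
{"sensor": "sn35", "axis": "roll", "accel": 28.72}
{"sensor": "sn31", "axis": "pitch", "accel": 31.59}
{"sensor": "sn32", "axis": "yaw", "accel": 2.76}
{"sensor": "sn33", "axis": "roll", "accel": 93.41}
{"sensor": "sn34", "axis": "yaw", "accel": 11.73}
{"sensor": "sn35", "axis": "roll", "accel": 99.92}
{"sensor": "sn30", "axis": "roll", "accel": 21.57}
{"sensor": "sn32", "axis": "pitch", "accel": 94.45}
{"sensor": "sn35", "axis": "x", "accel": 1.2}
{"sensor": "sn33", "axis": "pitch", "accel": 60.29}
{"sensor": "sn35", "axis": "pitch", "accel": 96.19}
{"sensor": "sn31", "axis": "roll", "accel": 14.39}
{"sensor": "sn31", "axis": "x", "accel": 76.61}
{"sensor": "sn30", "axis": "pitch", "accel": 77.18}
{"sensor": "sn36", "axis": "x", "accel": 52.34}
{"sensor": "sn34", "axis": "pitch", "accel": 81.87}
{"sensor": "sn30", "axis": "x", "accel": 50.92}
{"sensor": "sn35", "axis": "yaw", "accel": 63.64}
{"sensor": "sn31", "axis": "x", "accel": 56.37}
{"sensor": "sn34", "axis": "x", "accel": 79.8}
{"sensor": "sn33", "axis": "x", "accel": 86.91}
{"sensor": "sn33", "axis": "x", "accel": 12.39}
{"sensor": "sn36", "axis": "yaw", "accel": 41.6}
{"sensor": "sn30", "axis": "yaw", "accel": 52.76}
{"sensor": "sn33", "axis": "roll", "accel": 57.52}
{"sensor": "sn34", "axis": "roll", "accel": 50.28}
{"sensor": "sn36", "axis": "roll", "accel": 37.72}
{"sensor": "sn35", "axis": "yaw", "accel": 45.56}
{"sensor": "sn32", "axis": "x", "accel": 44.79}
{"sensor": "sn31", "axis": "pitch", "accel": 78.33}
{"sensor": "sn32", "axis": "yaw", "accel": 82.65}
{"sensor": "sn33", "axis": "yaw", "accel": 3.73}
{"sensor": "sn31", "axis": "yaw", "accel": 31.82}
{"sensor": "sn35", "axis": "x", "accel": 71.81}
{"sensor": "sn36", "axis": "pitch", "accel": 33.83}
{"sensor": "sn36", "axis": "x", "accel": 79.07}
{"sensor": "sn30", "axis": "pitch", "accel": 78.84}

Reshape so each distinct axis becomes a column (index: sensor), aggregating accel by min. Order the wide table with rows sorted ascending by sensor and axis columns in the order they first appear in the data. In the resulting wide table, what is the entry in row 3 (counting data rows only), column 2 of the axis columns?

2.76

With rows sorted ascending by sensor, row 3 is sensor=sn32. axis columns in first-appearance order: roll, yaw, x, pitch; column 2 is yaw.
Long rows with sensor=sn32, axis=yaw: min(2.76, 82.65) = 2.76.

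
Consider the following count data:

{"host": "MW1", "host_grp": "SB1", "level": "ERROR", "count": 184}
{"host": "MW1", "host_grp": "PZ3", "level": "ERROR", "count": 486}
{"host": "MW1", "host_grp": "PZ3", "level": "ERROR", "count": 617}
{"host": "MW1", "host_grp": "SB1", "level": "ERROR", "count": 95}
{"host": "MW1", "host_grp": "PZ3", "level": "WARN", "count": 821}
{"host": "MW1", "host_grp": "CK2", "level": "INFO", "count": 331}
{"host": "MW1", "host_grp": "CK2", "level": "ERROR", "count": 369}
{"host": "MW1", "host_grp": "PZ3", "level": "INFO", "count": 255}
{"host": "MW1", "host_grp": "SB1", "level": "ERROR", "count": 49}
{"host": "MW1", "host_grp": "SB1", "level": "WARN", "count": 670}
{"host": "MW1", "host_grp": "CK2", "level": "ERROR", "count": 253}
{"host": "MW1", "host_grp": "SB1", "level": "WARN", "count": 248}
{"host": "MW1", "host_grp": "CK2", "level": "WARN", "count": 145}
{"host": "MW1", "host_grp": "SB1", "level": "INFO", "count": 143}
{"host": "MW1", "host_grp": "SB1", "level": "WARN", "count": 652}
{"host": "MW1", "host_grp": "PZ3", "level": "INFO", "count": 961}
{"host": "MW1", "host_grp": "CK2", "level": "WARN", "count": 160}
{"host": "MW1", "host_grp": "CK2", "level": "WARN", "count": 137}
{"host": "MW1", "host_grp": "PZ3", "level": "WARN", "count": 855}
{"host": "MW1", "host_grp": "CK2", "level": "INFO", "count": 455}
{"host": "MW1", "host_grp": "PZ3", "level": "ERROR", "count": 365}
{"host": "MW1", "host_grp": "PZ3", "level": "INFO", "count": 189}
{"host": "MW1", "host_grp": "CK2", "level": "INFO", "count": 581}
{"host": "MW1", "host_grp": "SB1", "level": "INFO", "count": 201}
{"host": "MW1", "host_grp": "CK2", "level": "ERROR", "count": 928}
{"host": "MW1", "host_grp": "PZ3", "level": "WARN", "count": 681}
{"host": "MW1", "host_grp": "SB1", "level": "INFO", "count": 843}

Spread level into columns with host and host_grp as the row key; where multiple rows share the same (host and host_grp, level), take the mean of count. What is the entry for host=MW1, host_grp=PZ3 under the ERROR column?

489.33

Rows with host=MW1, host_grp=PZ3 and level=ERROR: count values are 486, 617, 365.
(486 + 617 + 365) / 3 = 489.33.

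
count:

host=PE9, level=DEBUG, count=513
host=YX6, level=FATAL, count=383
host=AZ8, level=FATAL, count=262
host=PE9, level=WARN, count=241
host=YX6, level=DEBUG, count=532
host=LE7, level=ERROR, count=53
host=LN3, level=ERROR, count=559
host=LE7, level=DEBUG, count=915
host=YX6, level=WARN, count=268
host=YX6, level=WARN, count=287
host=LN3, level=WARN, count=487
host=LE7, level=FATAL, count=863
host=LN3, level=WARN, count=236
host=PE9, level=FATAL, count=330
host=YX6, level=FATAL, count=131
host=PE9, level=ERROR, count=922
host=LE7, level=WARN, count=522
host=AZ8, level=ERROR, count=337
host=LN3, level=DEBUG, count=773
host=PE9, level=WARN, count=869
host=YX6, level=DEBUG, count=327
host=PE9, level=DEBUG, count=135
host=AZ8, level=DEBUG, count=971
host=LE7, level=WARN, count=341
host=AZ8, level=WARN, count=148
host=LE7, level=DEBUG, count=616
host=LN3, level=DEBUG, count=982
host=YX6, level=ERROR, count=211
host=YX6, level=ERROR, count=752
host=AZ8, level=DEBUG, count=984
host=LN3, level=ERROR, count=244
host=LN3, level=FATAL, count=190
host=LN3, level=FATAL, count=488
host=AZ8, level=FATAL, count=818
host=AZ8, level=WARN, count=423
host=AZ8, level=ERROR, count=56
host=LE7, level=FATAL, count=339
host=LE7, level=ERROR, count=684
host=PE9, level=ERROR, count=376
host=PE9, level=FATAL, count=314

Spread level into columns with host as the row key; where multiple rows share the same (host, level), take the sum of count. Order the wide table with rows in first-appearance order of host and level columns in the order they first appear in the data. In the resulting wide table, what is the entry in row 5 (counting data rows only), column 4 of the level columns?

803

With rows in first-appearance order of host, row 5 is host=LN3. level columns in first-appearance order: DEBUG, FATAL, WARN, ERROR; column 4 is ERROR.
Long rows with host=LN3, level=ERROR: 559 + 244 = 803.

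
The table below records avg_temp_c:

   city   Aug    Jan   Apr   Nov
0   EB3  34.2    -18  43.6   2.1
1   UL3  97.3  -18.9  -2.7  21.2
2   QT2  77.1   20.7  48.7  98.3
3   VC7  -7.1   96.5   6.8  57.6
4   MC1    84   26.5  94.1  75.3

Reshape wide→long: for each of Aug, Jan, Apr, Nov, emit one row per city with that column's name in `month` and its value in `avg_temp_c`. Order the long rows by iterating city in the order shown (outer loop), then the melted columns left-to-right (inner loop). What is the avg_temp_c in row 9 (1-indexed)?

20 rows total (5 × 4). Row 9: index ⌊(9-1)/4⌋ = 2 into city → QT2; (9-1) mod 4 = 0 into the melted columns → Aug.
So row 9 is (QT2, Aug, 77.1); avg_temp_c = 77.1.

77.1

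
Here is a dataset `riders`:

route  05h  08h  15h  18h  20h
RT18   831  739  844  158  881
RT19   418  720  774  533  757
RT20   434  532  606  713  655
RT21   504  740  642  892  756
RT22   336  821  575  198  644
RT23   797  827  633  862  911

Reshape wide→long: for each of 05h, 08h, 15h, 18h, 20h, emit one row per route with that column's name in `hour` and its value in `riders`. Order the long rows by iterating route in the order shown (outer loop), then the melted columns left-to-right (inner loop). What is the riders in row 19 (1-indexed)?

30 rows total (6 × 5). Row 19: index ⌊(19-1)/5⌋ = 3 into route → RT21; (19-1) mod 5 = 3 into the melted columns → 18h.
So row 19 is (RT21, 18h, 892); riders = 892.

892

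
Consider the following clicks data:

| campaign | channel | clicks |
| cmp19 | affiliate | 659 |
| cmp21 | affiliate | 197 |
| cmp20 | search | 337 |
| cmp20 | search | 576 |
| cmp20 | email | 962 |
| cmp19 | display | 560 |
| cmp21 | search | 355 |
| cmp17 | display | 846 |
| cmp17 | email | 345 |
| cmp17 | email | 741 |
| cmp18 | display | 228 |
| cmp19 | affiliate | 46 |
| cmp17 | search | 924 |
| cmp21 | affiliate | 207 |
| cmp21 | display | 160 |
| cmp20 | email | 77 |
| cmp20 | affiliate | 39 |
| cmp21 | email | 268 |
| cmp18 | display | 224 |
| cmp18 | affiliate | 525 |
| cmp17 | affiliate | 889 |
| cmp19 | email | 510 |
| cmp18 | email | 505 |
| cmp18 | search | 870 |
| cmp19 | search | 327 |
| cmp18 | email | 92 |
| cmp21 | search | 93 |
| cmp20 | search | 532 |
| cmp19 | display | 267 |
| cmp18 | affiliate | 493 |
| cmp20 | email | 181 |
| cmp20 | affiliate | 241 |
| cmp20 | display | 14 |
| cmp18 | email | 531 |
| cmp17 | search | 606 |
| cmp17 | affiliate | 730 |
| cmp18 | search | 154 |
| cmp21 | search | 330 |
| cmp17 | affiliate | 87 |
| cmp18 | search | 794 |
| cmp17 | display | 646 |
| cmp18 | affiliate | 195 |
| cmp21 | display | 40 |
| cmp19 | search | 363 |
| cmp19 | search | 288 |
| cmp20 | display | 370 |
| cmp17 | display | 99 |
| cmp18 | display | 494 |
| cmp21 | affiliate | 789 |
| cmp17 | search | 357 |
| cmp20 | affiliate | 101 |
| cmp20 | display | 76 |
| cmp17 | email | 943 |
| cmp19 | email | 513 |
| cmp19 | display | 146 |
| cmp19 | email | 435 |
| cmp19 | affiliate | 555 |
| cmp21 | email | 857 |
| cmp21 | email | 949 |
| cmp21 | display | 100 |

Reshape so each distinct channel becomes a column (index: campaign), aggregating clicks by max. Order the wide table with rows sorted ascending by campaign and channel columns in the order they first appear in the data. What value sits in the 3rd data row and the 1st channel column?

659

With rows sorted ascending by campaign, row 3 is campaign=cmp19. channel columns in first-appearance order: affiliate, search, email, display; column 1 is affiliate.
Long rows with campaign=cmp19, channel=affiliate: max(659, 46, 555) = 659.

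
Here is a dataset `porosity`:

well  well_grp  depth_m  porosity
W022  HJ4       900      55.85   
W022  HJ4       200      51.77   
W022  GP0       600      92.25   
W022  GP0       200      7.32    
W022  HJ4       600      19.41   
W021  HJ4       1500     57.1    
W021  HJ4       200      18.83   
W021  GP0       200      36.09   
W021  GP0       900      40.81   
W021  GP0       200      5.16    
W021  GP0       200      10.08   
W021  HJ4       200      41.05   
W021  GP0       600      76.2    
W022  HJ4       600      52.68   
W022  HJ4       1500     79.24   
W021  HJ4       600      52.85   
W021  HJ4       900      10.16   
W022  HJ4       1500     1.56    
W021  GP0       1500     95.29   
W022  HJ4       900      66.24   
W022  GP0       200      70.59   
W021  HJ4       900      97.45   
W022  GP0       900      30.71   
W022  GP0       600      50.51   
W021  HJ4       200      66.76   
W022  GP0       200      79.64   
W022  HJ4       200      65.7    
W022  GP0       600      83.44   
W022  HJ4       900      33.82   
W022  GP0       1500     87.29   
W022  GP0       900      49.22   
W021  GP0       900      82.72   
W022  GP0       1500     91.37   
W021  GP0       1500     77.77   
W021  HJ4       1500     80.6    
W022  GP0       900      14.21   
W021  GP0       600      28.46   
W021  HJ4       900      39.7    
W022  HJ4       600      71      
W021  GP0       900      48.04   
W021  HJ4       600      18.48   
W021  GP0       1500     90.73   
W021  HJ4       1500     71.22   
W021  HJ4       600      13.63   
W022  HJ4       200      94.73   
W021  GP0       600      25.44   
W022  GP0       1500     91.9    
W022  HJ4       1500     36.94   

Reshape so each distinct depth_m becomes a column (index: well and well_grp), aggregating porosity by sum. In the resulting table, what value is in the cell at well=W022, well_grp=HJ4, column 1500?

Rows with well=W022, well_grp=HJ4 and depth_m=1500: porosity values are 79.24, 1.56, 36.94.
79.24 + 1.56 + 36.94 = 117.74.

117.74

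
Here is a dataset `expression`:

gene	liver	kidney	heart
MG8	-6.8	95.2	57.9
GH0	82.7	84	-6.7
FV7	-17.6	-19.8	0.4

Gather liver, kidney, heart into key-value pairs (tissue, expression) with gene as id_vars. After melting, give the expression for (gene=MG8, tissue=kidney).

Unpivoting turns each (gene, wide-column) pair into one long row.
The wide cell at row MG8, column kidney holds 95.2, so the long row (MG8, kidney) has expression=95.2.

95.2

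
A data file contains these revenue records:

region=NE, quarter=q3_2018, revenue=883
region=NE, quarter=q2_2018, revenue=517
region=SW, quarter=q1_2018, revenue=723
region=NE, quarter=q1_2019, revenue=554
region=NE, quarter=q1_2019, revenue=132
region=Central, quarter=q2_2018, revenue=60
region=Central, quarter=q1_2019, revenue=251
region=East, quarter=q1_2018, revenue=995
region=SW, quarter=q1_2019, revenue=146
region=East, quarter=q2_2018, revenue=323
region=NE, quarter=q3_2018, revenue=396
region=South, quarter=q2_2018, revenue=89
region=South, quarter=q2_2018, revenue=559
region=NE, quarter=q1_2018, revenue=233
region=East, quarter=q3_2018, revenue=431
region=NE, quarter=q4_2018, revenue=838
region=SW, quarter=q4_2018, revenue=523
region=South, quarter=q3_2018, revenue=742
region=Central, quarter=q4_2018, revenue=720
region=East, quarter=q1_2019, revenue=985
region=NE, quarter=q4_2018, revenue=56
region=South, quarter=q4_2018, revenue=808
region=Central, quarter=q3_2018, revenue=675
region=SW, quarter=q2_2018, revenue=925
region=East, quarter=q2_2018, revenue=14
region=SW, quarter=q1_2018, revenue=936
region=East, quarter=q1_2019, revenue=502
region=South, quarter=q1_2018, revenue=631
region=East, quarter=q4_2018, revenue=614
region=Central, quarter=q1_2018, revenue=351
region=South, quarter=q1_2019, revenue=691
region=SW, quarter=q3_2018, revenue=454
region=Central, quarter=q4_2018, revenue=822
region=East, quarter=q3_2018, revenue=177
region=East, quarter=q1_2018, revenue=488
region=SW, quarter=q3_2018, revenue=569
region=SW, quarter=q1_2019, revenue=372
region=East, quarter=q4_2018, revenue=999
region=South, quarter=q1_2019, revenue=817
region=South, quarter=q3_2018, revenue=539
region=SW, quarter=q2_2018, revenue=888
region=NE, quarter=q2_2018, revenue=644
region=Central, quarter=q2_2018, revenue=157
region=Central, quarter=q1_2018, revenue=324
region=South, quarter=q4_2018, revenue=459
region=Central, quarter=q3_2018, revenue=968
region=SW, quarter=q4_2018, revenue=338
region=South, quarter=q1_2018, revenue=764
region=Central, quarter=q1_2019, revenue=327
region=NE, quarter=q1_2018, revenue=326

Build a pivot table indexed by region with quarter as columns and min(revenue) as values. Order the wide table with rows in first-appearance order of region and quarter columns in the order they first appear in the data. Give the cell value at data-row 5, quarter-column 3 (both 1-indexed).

631

With rows in first-appearance order of region, row 5 is region=South. quarter columns in first-appearance order: q3_2018, q2_2018, q1_2018, q1_2019, q4_2018; column 3 is q1_2018.
Long rows with region=South, quarter=q1_2018: min(631, 764) = 631.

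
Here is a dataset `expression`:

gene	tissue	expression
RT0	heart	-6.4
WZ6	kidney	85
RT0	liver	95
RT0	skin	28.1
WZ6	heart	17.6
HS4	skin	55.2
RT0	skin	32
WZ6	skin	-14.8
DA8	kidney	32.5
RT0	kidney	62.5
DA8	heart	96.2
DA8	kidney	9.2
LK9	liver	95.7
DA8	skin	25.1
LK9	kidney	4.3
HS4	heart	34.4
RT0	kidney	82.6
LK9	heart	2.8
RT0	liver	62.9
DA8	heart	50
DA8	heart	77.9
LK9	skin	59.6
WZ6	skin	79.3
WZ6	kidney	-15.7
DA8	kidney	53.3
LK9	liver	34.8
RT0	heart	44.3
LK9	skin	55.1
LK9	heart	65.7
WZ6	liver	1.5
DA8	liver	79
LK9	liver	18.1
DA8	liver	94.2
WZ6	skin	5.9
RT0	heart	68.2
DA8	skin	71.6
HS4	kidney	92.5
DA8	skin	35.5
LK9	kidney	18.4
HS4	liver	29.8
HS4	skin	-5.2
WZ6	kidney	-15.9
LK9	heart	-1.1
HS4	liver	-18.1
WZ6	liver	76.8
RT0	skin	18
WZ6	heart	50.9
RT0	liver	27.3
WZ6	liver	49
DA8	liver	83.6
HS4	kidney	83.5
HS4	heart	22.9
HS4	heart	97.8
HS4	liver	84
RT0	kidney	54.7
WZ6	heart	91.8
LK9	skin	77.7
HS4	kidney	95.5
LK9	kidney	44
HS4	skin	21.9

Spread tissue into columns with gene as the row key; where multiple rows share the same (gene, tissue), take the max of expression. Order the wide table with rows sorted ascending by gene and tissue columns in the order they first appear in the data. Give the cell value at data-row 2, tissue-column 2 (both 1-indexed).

95.5

With rows sorted ascending by gene, row 2 is gene=HS4. tissue columns in first-appearance order: heart, kidney, liver, skin; column 2 is kidney.
Long rows with gene=HS4, tissue=kidney: max(92.5, 83.5, 95.5) = 95.5.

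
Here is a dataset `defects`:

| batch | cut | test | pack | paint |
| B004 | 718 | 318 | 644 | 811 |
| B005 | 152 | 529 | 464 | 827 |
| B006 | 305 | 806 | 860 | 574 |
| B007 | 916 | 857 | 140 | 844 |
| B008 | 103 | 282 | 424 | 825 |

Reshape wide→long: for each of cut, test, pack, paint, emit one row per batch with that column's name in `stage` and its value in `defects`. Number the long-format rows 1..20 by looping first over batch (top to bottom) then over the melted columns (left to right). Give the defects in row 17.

103

20 rows total (5 × 4). Row 17: index ⌊(17-1)/4⌋ = 4 into batch → B008; (17-1) mod 4 = 0 into the melted columns → cut.
So row 17 is (B008, cut, 103); defects = 103.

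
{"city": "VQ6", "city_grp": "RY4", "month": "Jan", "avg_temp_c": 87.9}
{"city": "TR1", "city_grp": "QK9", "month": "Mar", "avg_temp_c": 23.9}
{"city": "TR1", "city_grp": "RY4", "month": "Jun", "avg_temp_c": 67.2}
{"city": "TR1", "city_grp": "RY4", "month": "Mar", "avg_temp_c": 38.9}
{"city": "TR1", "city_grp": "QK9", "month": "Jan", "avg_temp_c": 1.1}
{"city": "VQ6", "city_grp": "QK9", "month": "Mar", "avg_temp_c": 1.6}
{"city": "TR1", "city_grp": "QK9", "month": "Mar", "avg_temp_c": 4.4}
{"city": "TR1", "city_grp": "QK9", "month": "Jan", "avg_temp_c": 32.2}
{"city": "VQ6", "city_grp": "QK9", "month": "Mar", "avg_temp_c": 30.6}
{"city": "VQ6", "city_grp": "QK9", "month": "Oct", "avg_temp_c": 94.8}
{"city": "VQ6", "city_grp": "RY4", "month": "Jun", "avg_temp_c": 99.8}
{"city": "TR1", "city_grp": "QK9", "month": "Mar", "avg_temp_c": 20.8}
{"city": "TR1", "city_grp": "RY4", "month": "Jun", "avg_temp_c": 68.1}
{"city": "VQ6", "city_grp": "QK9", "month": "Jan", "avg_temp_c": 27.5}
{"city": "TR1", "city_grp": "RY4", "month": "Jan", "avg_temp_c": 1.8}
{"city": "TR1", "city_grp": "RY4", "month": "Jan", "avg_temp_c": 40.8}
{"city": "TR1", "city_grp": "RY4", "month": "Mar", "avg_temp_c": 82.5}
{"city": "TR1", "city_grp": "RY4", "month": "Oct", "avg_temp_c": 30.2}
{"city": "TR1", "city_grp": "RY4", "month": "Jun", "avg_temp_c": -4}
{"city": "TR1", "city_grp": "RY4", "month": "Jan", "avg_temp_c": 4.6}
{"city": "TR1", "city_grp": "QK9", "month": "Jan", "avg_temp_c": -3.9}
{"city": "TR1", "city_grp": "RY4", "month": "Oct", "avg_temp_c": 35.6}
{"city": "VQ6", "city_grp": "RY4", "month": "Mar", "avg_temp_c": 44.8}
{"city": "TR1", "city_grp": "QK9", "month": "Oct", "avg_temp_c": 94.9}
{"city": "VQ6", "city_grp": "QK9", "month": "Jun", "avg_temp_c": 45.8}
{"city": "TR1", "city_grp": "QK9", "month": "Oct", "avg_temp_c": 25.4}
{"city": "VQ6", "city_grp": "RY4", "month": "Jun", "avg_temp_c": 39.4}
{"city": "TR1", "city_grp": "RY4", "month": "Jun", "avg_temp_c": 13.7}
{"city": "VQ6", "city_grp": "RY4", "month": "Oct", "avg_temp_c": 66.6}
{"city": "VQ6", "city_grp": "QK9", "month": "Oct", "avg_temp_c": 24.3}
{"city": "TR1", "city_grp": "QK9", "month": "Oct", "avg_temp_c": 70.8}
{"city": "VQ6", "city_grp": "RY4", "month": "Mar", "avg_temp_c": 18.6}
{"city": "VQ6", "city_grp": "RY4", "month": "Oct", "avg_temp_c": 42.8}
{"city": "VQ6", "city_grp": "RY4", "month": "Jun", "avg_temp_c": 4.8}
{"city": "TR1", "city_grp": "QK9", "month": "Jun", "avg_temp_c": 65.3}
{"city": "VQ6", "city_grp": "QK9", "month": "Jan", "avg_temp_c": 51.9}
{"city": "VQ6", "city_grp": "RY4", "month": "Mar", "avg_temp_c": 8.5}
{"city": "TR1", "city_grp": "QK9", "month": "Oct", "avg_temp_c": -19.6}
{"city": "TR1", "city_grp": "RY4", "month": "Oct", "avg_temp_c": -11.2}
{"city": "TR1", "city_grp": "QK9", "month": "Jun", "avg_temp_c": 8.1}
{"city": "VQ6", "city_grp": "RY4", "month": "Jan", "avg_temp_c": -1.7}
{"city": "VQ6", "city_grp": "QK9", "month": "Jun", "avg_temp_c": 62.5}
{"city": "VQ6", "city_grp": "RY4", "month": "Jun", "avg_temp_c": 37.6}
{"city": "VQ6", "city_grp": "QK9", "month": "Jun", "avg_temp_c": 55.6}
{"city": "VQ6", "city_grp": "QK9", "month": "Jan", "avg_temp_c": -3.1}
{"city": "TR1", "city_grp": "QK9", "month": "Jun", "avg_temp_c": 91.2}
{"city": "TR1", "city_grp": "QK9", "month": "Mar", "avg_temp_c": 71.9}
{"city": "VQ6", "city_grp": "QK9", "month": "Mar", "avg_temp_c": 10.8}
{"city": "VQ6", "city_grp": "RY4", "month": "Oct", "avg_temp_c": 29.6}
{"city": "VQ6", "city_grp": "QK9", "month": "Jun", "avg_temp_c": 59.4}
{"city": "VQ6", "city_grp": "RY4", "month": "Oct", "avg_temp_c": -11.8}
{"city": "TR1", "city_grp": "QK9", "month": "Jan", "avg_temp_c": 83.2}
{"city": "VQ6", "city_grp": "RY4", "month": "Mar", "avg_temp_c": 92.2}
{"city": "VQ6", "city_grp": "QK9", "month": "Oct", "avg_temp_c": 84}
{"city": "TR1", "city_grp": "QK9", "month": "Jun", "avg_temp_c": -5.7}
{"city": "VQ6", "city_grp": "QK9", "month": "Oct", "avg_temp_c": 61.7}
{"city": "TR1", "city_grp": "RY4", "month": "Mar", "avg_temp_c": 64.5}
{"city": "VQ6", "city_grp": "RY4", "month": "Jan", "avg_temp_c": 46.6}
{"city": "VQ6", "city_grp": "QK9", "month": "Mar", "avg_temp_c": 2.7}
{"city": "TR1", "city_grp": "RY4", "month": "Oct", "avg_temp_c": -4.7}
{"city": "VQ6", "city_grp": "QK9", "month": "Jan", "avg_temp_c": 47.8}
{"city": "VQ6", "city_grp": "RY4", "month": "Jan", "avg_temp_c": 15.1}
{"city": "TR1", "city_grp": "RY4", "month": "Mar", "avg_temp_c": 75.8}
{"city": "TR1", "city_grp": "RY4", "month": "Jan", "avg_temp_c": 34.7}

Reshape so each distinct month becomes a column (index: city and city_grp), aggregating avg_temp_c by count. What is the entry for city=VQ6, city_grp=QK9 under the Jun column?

Rows with city=VQ6, city_grp=QK9 and month=Jun: avg_temp_c values are 45.8, 62.5, 55.6, 59.4.
4 rows match — count = 4.

4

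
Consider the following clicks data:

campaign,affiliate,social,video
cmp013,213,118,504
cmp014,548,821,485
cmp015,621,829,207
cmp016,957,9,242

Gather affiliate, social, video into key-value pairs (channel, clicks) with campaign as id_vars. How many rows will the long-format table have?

12

4 campaign values × 3 melted columns = 12 rows.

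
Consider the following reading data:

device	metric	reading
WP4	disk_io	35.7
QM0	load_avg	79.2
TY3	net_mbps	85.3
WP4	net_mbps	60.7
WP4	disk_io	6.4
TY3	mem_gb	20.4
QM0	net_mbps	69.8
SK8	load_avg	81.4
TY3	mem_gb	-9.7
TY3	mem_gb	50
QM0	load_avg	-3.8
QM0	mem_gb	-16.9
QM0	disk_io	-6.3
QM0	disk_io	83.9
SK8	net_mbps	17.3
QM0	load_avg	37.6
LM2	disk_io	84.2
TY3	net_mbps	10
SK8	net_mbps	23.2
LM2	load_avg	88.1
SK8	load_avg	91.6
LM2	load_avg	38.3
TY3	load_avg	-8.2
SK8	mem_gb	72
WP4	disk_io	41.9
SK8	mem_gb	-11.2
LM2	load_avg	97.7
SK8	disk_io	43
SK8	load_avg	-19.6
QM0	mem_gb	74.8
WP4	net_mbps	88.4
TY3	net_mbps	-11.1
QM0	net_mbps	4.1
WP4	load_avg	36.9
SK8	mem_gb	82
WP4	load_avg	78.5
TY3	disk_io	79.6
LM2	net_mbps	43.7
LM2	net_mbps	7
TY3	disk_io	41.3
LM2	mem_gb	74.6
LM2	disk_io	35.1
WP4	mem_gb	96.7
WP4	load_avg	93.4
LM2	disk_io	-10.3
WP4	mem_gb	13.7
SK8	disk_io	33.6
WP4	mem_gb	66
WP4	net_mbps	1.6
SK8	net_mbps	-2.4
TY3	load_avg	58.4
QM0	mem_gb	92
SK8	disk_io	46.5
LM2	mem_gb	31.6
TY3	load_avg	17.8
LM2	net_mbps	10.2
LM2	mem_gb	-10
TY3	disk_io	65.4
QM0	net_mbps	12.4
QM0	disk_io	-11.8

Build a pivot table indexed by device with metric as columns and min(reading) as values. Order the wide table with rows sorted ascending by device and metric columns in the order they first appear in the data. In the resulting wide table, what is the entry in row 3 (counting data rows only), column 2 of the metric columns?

-19.6

With rows sorted ascending by device, row 3 is device=SK8. metric columns in first-appearance order: disk_io, load_avg, net_mbps, mem_gb; column 2 is load_avg.
Long rows with device=SK8, metric=load_avg: min(81.4, 91.6, -19.6) = -19.6.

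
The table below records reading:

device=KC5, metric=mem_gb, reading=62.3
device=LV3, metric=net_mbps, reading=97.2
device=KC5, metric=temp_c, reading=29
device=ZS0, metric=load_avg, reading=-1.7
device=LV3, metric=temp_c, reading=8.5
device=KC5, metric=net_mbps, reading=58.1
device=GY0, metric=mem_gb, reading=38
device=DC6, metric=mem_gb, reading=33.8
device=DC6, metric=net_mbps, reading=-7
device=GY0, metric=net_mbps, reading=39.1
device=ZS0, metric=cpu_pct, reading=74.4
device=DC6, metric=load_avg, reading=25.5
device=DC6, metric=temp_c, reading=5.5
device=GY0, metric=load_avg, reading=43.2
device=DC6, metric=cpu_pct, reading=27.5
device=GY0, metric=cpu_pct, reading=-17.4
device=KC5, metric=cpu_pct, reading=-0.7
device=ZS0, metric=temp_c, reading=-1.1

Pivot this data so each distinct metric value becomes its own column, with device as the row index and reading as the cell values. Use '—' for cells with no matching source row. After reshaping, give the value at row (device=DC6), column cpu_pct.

27.5

The long row with device=DC6, metric=cpu_pct has reading=27.5.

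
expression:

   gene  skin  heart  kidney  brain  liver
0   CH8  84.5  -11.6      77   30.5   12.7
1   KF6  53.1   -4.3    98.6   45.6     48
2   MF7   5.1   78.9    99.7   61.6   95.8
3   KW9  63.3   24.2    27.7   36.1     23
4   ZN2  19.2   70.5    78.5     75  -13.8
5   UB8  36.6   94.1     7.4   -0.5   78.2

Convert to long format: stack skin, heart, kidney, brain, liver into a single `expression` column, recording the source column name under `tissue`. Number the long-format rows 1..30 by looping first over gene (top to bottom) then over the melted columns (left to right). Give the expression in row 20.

23

30 rows total (6 × 5). Row 20: index ⌊(20-1)/5⌋ = 3 into gene → KW9; (20-1) mod 5 = 4 into the melted columns → liver.
So row 20 is (KW9, liver, 23); expression = 23.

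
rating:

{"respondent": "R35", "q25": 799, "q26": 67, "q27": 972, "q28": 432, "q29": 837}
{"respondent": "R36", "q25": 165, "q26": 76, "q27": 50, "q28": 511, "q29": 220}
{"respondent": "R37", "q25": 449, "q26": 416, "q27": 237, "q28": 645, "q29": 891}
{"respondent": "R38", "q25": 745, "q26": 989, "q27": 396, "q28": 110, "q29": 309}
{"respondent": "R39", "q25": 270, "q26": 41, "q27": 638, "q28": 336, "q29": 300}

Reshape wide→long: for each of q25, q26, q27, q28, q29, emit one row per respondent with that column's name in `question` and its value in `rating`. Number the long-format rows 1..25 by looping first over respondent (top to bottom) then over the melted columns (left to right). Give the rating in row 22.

41

25 rows total (5 × 5). Row 22: index ⌊(22-1)/5⌋ = 4 into respondent → R39; (22-1) mod 5 = 1 into the melted columns → q26.
So row 22 is (R39, q26, 41); rating = 41.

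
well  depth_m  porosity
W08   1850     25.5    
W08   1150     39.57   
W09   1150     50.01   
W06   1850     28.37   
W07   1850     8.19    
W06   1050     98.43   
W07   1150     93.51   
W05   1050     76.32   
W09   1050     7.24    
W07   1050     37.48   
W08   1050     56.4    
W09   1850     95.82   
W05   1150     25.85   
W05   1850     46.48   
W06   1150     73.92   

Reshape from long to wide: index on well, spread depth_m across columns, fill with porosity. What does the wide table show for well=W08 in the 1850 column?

Wide layout: rows indexed by well, columns are the 3 distinct depth_m values (1850, 1150, 1050).
Cell (well=W08, depth_m=1850) draws from the long row where well=W08 and depth_m=1850, which has porosity=25.5.

25.5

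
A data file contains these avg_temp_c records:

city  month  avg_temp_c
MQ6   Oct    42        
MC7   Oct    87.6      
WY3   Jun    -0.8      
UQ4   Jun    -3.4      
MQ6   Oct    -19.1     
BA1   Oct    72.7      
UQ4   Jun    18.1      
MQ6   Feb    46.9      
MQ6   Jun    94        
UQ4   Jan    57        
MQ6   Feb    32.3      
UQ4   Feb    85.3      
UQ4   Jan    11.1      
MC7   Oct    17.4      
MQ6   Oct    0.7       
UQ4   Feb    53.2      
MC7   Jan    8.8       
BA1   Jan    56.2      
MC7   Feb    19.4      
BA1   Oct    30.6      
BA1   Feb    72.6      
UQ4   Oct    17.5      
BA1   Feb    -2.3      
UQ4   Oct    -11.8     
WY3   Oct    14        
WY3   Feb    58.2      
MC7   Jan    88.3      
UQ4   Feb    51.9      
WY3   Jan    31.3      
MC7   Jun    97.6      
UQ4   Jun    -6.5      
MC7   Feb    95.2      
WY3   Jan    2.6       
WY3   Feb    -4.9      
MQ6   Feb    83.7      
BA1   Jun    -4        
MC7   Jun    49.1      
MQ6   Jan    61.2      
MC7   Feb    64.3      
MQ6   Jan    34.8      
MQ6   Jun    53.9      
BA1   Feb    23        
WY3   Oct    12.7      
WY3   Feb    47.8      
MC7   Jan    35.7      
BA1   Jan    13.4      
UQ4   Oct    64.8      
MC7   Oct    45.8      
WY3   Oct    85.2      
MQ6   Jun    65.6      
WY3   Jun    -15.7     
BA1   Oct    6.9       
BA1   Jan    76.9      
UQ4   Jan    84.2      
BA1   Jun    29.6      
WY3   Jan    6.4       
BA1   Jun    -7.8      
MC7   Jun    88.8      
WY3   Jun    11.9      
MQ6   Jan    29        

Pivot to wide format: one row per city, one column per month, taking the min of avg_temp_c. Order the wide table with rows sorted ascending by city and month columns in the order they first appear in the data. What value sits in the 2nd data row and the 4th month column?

8.8

With rows sorted ascending by city, row 2 is city=MC7. month columns in first-appearance order: Oct, Jun, Feb, Jan; column 4 is Jan.
Long rows with city=MC7, month=Jan: min(8.8, 88.3, 35.7) = 8.8.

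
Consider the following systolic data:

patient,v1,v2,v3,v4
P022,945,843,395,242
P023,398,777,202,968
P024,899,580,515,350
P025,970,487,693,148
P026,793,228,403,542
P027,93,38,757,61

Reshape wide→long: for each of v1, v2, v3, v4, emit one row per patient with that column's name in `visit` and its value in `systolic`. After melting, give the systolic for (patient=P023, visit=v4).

968

Unpivoting turns each (patient, wide-column) pair into one long row.
The wide cell at row P023, column v4 holds 968, so the long row (P023, v4) has systolic=968.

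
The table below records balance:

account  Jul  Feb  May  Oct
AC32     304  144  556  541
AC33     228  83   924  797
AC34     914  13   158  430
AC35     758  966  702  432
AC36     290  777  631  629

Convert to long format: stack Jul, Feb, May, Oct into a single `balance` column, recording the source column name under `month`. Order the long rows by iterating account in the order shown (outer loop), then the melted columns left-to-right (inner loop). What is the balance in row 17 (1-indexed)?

290

20 rows total (5 × 4). Row 17: index ⌊(17-1)/4⌋ = 4 into account → AC36; (17-1) mod 4 = 0 into the melted columns → Jul.
So row 17 is (AC36, Jul, 290); balance = 290.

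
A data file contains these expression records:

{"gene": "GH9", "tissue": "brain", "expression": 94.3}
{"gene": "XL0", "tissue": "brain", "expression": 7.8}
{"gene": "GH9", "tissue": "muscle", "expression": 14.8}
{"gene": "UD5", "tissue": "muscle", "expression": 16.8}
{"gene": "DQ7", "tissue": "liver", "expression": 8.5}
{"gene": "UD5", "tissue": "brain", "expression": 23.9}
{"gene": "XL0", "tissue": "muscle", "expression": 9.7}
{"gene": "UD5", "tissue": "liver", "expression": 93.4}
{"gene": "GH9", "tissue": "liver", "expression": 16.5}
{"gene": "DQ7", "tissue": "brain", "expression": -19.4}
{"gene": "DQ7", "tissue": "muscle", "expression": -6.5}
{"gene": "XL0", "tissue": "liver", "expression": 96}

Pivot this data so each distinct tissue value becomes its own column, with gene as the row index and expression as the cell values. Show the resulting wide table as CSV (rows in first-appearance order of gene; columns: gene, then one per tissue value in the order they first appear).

gene,brain,muscle,liver
GH9,94.3,14.8,16.5
XL0,7.8,9.7,96
UD5,23.9,16.8,93.4
DQ7,-19.4,-6.5,8.5

Columns: gene plus the 3 distinct tissue values (brain, muscle, liver).
For example, row GH9 column brain takes expression=94.3 from the long row (GH9, brain).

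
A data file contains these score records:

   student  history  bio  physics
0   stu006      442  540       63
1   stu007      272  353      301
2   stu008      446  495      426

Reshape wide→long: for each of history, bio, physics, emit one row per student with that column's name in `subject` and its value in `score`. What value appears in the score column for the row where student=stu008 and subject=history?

Unpivoting turns each (student, wide-column) pair into one long row.
The wide cell at row stu008, column history holds 446, so the long row (stu008, history) has score=446.

446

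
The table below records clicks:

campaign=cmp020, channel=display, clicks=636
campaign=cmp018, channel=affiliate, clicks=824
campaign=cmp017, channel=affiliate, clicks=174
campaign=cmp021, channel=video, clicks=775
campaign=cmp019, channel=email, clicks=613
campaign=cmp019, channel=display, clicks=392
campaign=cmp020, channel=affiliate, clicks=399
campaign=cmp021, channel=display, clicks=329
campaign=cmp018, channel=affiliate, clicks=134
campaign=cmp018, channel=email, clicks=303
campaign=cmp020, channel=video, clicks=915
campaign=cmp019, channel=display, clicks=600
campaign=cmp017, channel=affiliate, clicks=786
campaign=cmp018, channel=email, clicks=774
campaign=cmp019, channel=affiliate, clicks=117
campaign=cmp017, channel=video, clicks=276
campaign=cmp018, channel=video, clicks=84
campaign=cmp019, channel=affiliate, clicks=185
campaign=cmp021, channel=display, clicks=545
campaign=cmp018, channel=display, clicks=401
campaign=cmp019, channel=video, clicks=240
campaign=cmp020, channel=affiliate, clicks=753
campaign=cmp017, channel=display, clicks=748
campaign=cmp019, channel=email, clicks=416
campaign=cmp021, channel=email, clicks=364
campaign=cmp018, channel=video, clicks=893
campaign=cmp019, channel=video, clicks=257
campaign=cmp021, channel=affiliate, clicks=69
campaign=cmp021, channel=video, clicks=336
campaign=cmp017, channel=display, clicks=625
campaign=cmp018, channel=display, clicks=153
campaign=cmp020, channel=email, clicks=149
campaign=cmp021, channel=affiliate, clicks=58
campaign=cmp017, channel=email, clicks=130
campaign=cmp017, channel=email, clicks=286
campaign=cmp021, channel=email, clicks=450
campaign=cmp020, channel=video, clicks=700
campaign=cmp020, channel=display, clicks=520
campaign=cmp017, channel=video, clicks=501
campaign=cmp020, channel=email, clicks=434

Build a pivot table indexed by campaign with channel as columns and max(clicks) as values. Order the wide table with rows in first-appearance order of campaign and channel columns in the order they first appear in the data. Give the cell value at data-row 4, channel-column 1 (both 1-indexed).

545

With rows in first-appearance order of campaign, row 4 is campaign=cmp021. channel columns in first-appearance order: display, affiliate, video, email; column 1 is display.
Long rows with campaign=cmp021, channel=display: max(329, 545) = 545.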